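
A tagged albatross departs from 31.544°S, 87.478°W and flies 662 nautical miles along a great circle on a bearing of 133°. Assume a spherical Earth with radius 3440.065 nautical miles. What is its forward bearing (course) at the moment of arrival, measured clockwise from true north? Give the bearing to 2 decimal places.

δ = 662/3440.065 = 0.192438 rad (11.0259°).
Start latitude φ₁ = -0.550547 rad; initial bearing θ = 2.321288 rad.
Destination latitude: φ₂ = arcsin( sin φ₁ cos δ + cos φ₁ sin δ cos θ ) = arcsin(-0.624657) = -38.657°.
For the longitude increment, Δλ = atan2( sin θ sin δ cos φ₁, cos δ − sin φ₁ sin φ₂ ) = atan2(0.119205, 0.654749) = 10.318°.
λ₂ = -87.478° + 10.318° = -77.160°.
The forward bearing on arrival equals the back-azimuth from the destination plus 180°.
Back-azimuth from P₂ (-38.66°, -77.16°) to P₁ (-31.54°, -87.48°), with Δλ' = λ₁ − λ₂ = -10.32°: atan2( sin Δλ' cos φ₁ , cos φ₂ sin φ₁ − sin φ₂ cos φ₁ cos Δλ' ) = 307.04°.
Final bearing = (307.04° + 180°) mod 360° = 127.04°.

final bearing 127.04°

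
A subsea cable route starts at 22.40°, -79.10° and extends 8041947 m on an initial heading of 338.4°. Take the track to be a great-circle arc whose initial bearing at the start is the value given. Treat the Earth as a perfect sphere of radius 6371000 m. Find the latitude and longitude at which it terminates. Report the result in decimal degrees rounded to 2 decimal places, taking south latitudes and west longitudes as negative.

latitude 69.19°, longitude -178.31°

Angular distance δ = d/R = 8041947 / 6371000 = 1.262274 rad.
With φ₁ = 22.40° = 0.390954 rad and θ = 338.4° = 5.906194 rad:
Destination latitude: φ₂ = arcsin( sin φ₁ cos δ + cos φ₁ sin δ cos θ ) = arcsin(0.934745) = 69.19°.
Then Δλ = atan2(-0.324278, -0.052553) = -1.731460 rad, from sin θ sin δ cos φ₁ over cos δ − sin φ₁ sin φ₂.
Hence λ₂ = -79.10° + -99.21° = -178.31°.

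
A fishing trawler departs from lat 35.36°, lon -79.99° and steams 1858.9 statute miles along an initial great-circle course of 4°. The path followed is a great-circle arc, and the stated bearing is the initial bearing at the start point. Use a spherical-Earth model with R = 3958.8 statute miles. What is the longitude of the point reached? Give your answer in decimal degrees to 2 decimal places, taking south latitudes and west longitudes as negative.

longitude -76.12°

Angular distance δ = d/R = 1858.9 / 3958.8 = 0.469561 rad.
Start latitude φ₁ = 0.617148 rad; initial bearing θ = 0.069813 rad.
Applying the spherical law of cosines for sides, sin φ₂ = sin φ₁ cos δ + cos φ₁ sin δ cos θ = 0.884202, so φ₂ = 62.15°.
Then Δλ = atan2(0.025742, 0.380069) = 0.067626 rad, from sin θ sin δ cos φ₁ over cos δ − sin φ₁ sin φ₂.
Hence λ₂ = -79.99° + 3.87° = -76.12°.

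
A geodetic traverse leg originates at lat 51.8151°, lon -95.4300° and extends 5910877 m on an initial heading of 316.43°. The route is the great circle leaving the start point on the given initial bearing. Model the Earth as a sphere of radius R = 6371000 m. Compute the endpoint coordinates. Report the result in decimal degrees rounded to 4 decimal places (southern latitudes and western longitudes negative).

Angular distance δ = d/R = 5910877 / 6371000 = 0.927779 rad.
Converting: φ₁ = 0.904344 rad, θ = 5.522745 rad.
sin φ₂ = sin φ₁ cos δ + cos φ₁ sin δ cos θ = (0.786020)(0.599613) + (0.618201)(0.800290)(0.724533) = 0.829763
φ₂ = asin(0.829763) = 0.978684 rad = 56.0744°.
Then Δλ = atan2(-0.340995, -0.052597) = -1.723837 rad, from sin θ sin δ cos φ₁ over cos δ − sin φ₁ sin φ₂.
λ₂ = -95.4300° + -98.7686° = -194.1986°, normalized to (−180°, 180°] → 165.8014°.

latitude 56.0744°, longitude 165.8014°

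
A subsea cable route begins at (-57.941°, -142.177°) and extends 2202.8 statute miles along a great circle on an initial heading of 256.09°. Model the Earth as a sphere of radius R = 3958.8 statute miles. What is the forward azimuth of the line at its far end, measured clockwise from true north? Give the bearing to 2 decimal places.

Angular distance δ = d/R = 2202.8 / 3958.8 = 0.556431 rad.
With φ₁ = -57.941° = -1.011261 rad and θ = 256.09° = 4.469614 rad:
sin φ₂ = sin φ₁ cos δ + cos φ₁ sin δ cos θ = (-0.847502)(0.849145) + (0.530792)(0.528159)(-0.240397) = -0.787046
φ₂ = asin(-0.787046) = -0.906006 rad = -51.910°.
Δλ = atan2( sin θ sin δ cos φ₁ , cos δ − sin φ₁ sin φ₂ ) = atan2(-0.272122, 0.182122) = -0.980995 rad = -56.207°.
λ₂ = -142.177° + -56.207° = -198.384°, normalized to (−180°, 180°] → 161.616°.
The forward bearing on arrival equals the back-azimuth from the destination plus 180°.
Back-azimuth from P₂ (-51.91°, 161.62°) to P₁ (-57.94°, -142.18°), with Δλ' = λ₁ − λ₂ = -303.79°: atan2( sin Δλ' cos φ₁ , cos φ₂ sin φ₁ − sin φ₂ cos φ₁ cos Δλ' ) = 123.36°.
Final bearing = (123.36° + 180°) mod 360° = 303.36°.

final bearing 303.36°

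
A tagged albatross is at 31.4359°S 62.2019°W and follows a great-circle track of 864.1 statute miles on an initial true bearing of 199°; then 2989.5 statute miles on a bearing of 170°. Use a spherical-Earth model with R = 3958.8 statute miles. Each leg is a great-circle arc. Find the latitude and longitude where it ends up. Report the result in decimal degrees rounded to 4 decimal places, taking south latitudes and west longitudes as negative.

Apply the spherical direct solution leg by leg, carrying full precision between legs.
Leg 1: from (-31.4359°, -62.2019°), δ = 864.1/3958.8 = 0.218273 rad, θ = 199° → φ = -43.1464°, λ = -67.7469°.
Leg 2: from (-43.1464°, -67.7469°), δ = 2989.5/3958.8 = 0.755153 rad, θ = 170° → φ = -82.0728°, λ = -8.0930°.

latitude -82.0728°, longitude -8.0930°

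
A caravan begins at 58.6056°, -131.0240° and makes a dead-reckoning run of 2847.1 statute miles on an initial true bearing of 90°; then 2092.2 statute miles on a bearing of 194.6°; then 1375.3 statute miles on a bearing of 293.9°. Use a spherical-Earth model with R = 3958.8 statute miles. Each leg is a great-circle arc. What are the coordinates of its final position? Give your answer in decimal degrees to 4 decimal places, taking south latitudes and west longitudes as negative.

Apply the spherical direct solution leg by leg, carrying full precision between legs.
Leg 1: from (58.6056°, -131.0240°), δ = 2847.1/3958.8 = 0.719183 rad, θ = 90° → φ = 39.9563°, λ = -71.7733°.
Leg 2: from (39.9563°, -71.7733°), δ = 2092.2/3958.8 = 0.528493 rad, θ = 194.6° → φ = 10.4020°, λ = -79.1981°.
Leg 3: from (10.4020°, -79.1981°), δ = 1375.3/3958.8 = 0.347403 rad, θ = 293.9° → φ = 17.7843°, λ = -98.2780°.

latitude 17.7843°, longitude -98.2780°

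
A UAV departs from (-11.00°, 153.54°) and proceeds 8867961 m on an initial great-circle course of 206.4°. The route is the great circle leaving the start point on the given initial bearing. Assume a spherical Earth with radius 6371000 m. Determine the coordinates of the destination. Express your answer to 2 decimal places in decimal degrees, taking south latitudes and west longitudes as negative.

Central angle δ = d/R = 1.391926 rad.
With φ₁ = -11.00° = -0.191986 rad and θ = 206.4° = 3.602360 rad:
sin φ₂ = sin φ₁ cos δ + cos φ₁ sin δ cos θ = (-0.190809)(0.177918) + (0.981627)(0.984045)(-0.895712) = -0.899175
φ₂ = asin(-0.899175) = -1.117881 rad = -64.05°.
Δλ = atan2( sin θ sin δ cos φ₁ , cos δ − sin φ₁ sin φ₂ ) = atan2(-0.429502, 0.006347) = -1.556019 rad = -89.15°.
λ₂ = λ₁ + Δλ = 64.39°.

latitude -64.05°, longitude 64.39°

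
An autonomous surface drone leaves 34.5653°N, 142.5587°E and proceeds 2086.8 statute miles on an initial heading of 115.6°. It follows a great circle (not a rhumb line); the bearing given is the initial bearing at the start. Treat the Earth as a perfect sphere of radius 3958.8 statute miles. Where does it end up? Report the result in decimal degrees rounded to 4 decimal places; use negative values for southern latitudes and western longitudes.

Central angle δ = d/R = 0.527129 rad.
With φ₁ = 34.5653° = 0.603278 rad and θ = 115.6° = 2.017601 rad:
Applying the spherical law of cosines for sides, sin φ₂ = sin φ₁ cos δ + cos φ₁ sin δ cos θ = 0.311337, so φ₂ = 18.1398°.
Δλ = atan2( sin θ sin δ cos φ₁ , cos δ − sin φ₁ sin φ₂ ) = atan2(0.373589, 0.687619) = 0.497691 rad = 28.5156°.
Hence λ₂ = 142.5587° + 28.5156° = 171.0743°.

latitude 18.1398°, longitude 171.0743°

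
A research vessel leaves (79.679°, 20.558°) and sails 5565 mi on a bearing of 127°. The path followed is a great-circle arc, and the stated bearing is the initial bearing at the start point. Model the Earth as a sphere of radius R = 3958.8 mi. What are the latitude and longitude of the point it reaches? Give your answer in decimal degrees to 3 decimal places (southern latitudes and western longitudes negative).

δ = 5565/3958.8 = 1.405729 rad (80.5423°).
Start latitude φ₁ = 1.390661 rad; initial bearing θ = 2.216568 rad.
Applying the spherical law of cosines for sides, sin φ₂ = sin φ₁ cos δ + cos φ₁ sin δ cos θ = 0.055303, so φ₂ = 3.170°.
For the longitude increment, Δλ = atan2( sin θ sin δ cos φ₁, cos δ − sin φ₁ sin φ₂ ) = atan2(0.141141, 0.109911) = 52.091°.
λ₂ = 20.558° + 52.091° = 72.649°.

latitude 3.170°, longitude 72.649°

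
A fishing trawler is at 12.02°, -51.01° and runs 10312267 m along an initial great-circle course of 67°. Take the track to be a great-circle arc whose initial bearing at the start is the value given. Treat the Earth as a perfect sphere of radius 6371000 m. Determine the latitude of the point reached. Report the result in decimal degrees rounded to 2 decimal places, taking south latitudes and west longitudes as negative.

latitude 21.82°

Angular distance δ = d/R = 10312267 / 6371000 = 1.618626 rad.
With φ₁ = 12.02° = 0.209789 rad and θ = 67° = 1.169371 rad:
Destination latitude: φ₂ = arcsin( sin φ₁ cos δ + cos φ₁ sin δ cos θ ) = arcsin(0.371770) = 21.82°.
Δλ = atan2( sin θ sin δ cos φ₁ , cos δ − sin φ₁ sin φ₂ ) = atan2(0.899293, -0.125234) = 1.709165 rad = 97.93°.
λ₂ = -51.01° + 97.93° = 46.92°.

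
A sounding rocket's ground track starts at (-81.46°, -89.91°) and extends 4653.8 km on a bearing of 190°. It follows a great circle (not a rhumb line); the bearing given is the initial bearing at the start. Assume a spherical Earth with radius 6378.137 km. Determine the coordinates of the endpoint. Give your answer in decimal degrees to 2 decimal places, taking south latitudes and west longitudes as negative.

latitude -56.58°, longitude 102.22°

Angular distance δ = d/R = 4653.8 / 6378.137 = 0.729649 rad.
Converting: φ₁ = -1.421745 rad, θ = 3.316126 rad.
sin φ₂ = sin φ₁ cos δ + cos φ₁ sin δ cos θ = (-0.988912)(0.745409) + (0.148500)(0.666608)(-0.984808) = -0.834631
φ₂ = asin(-0.834631) = -0.987463 rad = -56.58°.
For the longitude increment, Δλ = atan2( sin θ sin δ cos φ₁, cos δ − sin φ₁ sin φ₂ ) = atan2(-0.017190, -0.079968) = -167.87°.
λ₂ = -89.91° + -167.87° = -257.78°, normalized to (−180°, 180°] → 102.22°.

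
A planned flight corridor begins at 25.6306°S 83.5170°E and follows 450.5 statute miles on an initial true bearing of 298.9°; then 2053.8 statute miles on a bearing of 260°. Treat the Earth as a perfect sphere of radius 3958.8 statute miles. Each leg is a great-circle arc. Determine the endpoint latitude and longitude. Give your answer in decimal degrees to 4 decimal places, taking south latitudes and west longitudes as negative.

latitude -24.1975°, longitude 44.9799°

Apply the spherical direct solution leg by leg, carrying full precision between legs.
Leg 1: from (-25.6306°, 83.5170°), δ = 450.5/3958.8 = 0.113797 rad, θ = 298.9° → φ = -22.3518°, λ = 77.3466°.
Leg 2: from (-22.3518°, 77.3466°), δ = 2053.8/3958.8 = 0.518794 rad, θ = 260° → φ = -24.1975°, λ = 44.9799°.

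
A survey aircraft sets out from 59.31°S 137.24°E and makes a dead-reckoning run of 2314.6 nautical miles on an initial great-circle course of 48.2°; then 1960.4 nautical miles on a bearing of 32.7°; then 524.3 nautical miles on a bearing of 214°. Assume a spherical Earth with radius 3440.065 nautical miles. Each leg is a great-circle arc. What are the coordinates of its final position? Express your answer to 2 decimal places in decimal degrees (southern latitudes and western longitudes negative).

Apply the spherical direct solution leg by leg, carrying full precision between legs.
Leg 1: from (-59.31°, 137.24°), δ = 2314.6/3440.065 = 0.672836 rad, θ = 48.2° → φ = -27.42°, λ = 168.80°.
Leg 2: from (-27.42°, 168.80°), δ = 1960.4/3440.065 = 0.569873 rad, θ = 32.7° → φ = 0.88°, λ = -174.25°.
Leg 3: from (0.88°, -174.25°), δ = 524.3/3440.065 = 0.152410 rad, θ = 214° → φ = -6.36°, λ = -179.15°.

latitude -6.36°, longitude -179.15°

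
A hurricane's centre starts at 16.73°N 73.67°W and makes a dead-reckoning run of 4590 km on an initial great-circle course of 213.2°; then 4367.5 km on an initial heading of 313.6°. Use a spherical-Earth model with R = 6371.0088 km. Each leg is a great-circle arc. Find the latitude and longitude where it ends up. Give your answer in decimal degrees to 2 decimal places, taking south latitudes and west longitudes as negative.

latitude 9.96°, longitude -123.76°

Apply the spherical direct solution leg by leg, carrying full precision between legs.
Leg 1: from (16.73°, -73.67°), δ = 4590/6371.0088 = 0.720451 rad, θ = 213.2° → φ = -18.20°, λ = -96.02°.
Leg 2: from (-18.20°, -96.02°), δ = 4367.5/6371.0088 = 0.685527 rad, θ = 313.6° → φ = 9.96°, λ = -123.76°.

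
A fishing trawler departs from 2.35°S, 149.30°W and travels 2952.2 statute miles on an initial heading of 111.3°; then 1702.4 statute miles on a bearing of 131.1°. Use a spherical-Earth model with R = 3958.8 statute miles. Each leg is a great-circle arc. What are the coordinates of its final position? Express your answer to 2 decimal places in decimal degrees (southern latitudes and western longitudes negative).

Apply the spherical direct solution leg by leg, carrying full precision between legs.
Leg 1: from (-2.35°, -149.30°), δ = 2952.2/3958.8 = 0.745731 rad, θ = 111.3° → φ = -16.04°, λ = -108.17°.
Leg 2: from (-16.04°, -108.17°), δ = 1702.4/3958.8 = 0.430029 rad, θ = 131.1° → φ = -30.97°, λ = -86.68°.

latitude -30.97°, longitude -86.68°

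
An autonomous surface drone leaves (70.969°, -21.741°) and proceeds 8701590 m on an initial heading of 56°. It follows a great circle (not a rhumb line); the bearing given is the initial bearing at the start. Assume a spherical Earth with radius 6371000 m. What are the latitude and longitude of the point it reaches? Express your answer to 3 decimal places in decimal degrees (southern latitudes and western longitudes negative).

Central angle δ = d/R = 1.365812 rad.
Converting: φ₁ = 1.238643 rad, θ = 0.977384 rad.
sin φ₂ = sin φ₁ cos δ + cos φ₁ sin δ cos θ = (0.945342)(0.203552) + (0.326080)(0.979064)(0.559193) = 0.370950
φ₂ = asin(0.370950) = 0.380032 rad = 21.774°.
Then Δλ = atan2(0.264673, -0.147123) = 2.078133 rad, from sin θ sin δ cos φ₁ over cos δ − sin φ₁ sin φ₂.
λ₂ = -21.741° + 119.068° = 97.327°.

latitude 21.774°, longitude 97.327°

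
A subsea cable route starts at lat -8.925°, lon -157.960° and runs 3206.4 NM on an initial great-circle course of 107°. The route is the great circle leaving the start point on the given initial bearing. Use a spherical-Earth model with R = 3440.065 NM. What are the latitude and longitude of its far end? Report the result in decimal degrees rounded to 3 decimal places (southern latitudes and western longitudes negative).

The arc subtends δ = 3206.4/3440.065 = 0.932075 rad at the centre.
Converting: φ₁ = -0.155771 rad, θ = 1.867502 rad.
sin φ₂ = sin φ₁ cos δ + cos φ₁ sin δ cos θ = (-0.155141)(0.596169) + (0.987892)(0.802859)(-0.292372) = -0.324382
φ₂ = asin(-0.324382) = -0.330358 rad = -18.928°.
For the longitude increment, Δλ = atan2( sin θ sin δ cos φ₁, cos δ − sin φ₁ sin φ₂ ) = atan2(0.758482, 0.545844) = 54.259°.
λ₂ = λ₁ + Δλ = -103.701°.

latitude -18.928°, longitude -103.701°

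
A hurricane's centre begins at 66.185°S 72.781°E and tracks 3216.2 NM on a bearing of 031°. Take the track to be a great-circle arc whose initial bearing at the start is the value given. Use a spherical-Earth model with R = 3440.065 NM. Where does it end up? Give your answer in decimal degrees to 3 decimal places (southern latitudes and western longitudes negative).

δ = 3216.2/3440.065 = 0.934924 rad (53.5672°).
Start latitude φ₁ = -1.155146 rad; initial bearing θ = 0.541052 rad.
Applying the spherical law of cosines for sides, sin φ₂ = sin φ₁ cos δ + cos φ₁ sin δ cos θ = -0.264848, so φ₂ = -15.358°.
Then Δλ = atan2(0.167319, 0.351582) = 0.444184 rad, from sin θ sin δ cos φ₁ over cos δ − sin φ₁ sin φ₂.
λ₂ = λ₁ + Δλ = 98.231°.

latitude -15.358°, longitude 98.231°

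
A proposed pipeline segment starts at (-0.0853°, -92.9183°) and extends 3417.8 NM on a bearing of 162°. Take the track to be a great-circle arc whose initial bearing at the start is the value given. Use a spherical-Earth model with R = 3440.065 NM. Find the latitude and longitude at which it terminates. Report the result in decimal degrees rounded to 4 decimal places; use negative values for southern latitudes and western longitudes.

Central angle δ = d/R = 0.993528 rad.
With φ₁ = -0.0853° = -0.001489 rad and θ = 162° = 2.827433 rad:
Applying the spherical law of cosines for sides, sin φ₂ = sin φ₁ cos δ + cos φ₁ sin δ cos θ = -0.797755, so φ₂ = -52.9163°.
Then Δλ = atan2(0.258942, 0.544550) = 0.443870 rad, from sin θ sin δ cos φ₁ over cos δ − sin φ₁ sin φ₂.
Hence λ₂ = -92.9183° + 25.4319° = -67.4864°.

latitude -52.9163°, longitude -67.4864°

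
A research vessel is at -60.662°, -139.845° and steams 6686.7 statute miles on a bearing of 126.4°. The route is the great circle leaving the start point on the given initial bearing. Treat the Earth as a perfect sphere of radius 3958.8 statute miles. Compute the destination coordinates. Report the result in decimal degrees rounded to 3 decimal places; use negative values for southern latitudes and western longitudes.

latitude -10.711°, longitude -14.279°

Angular distance δ = d/R = 6686.7 / 3958.8 = 1.689072 rad.
Start latitude φ₁ = -1.058752 rad; initial bearing θ = 2.206096 rad.
sin φ₂ = sin φ₁ cos δ + cos φ₁ sin δ cos θ = (-0.871745)(-0.118001) + (0.489961)(0.993014)(-0.593419) = -0.185854
φ₂ = asin(-0.185854) = -0.186941 rad = -10.711°.
Then Δλ = atan2(0.391611, -0.280018) = 2.191546 rad, from sin θ sin δ cos φ₁ over cos δ − sin φ₁ sin φ₂.
λ₂ = λ₁ + Δλ = -14.279°.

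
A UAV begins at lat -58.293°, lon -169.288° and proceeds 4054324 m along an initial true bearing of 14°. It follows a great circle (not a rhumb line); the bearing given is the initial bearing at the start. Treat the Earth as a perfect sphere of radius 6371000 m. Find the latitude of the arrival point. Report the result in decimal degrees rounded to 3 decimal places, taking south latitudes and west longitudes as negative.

latitude -22.405°

Angular distance δ = d/R = 4054324 / 6371000 = 0.636372 rad.
Converting: φ₁ = -1.017405 rad, θ = 0.244346 rad.
Destination latitude: φ₂ = arcsin( sin φ₁ cos δ + cos φ₁ sin δ cos θ ) = arcsin(-0.381157) = -22.405°.
For the longitude increment, Δλ = atan2( sin θ sin δ cos φ₁, cos δ − sin φ₁ sin φ₂ ) = atan2(0.075562, 0.479989) = 8.946°.
λ₂ = -169.288° + 8.946° = -160.342°.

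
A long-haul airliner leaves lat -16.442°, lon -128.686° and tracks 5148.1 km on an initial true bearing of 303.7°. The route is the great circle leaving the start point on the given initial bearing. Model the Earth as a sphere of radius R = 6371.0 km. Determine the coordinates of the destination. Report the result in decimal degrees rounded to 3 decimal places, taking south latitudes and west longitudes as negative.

δ = 5148.1/6371 = 0.808052 rad (46.2980°).
With φ₁ = -16.442° = -0.286967 rad and θ = 303.7° = 5.300565 rad:
sin φ₂ = sin φ₁ cos δ + cos φ₁ sin δ cos θ = (-0.283045)(0.690908) + (0.959107)(0.722943)(0.554844) = 0.189160
φ₂ = asin(0.189160) = 0.190306 rad = 10.904°.
For the longitude increment, Δλ = atan2( sin θ sin δ cos φ₁, cos δ − sin φ₁ sin φ₂ ) = atan2(-0.576860, 0.744449) = -37.771°.
Hence λ₂ = -128.686° + -37.771° = -166.457°.

latitude 10.904°, longitude -166.457°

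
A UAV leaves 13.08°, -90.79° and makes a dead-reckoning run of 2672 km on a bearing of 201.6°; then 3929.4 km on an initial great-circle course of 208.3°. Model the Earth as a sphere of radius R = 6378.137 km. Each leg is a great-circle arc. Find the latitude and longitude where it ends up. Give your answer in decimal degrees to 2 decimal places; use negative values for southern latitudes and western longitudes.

Apply the spherical direct solution leg by leg, carrying full precision between legs.
Leg 1: from (13.08°, -90.79°), δ = 2672/6378.137 = 0.418931 rad, θ = 201.6° → φ = -9.30°, λ = -99.52°.
Leg 2: from (-9.30°, -99.52°), δ = 3929.4/6378.137 = 0.616073 rad, θ = 208.3° → φ = -39.35°, λ = -120.27°.

latitude -39.35°, longitude -120.27°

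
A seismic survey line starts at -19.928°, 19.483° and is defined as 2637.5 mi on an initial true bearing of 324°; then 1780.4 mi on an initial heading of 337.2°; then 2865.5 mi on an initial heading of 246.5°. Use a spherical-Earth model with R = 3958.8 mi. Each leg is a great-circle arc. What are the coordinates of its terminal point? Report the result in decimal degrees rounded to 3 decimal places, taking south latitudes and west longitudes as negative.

latitude 12.375°, longitude -52.613°

Apply the spherical direct solution leg by leg, carrying full precision between legs.
Leg 1: from (-19.928°, 19.483°), δ = 2637.5/3958.8 = 0.666237 rad, θ = 324° → φ = 11.660°, λ = -2.290°.
Leg 2: from (11.660°, -2.290°), δ = 1780.4/3958.8 = 0.449732 rad, θ = 337.2° → φ = 35.064°, λ = -14.167°.
Leg 3: from (35.064°, -14.167°), δ = 2865.5/3958.8 = 0.723830 rad, θ = 246.5° → φ = 12.375°, λ = -52.613°.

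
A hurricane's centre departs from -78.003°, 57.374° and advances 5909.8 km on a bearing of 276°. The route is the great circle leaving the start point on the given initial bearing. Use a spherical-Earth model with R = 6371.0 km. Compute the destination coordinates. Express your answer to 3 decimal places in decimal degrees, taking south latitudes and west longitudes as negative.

Angular distance δ = d/R = 5909.8 / 6371 = 0.927609 rad.
Converting: φ₁ = -1.361409 rad, θ = 4.817109 rad.
Applying the spherical law of cosines for sides, sin φ₂ = sin φ₁ cos δ + cos φ₁ sin δ cos θ = -0.569263, so φ₂ = -34.699°.
For the longitude increment, Δλ = atan2( sin θ sin δ cos φ₁, cos δ − sin φ₁ sin φ₂ ) = atan2(-0.165416, 0.042919) = -75.455°.
λ₂ = 57.374° + -75.455° = -18.081°.

latitude -34.699°, longitude -18.081°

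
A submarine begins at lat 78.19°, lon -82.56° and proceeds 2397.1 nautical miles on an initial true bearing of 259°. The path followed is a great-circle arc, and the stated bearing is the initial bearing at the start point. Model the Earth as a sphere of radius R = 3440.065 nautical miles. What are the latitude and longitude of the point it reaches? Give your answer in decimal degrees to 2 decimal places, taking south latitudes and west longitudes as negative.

δ = 2397.1/3440.065 = 0.696818 rad (39.9247°).
Start latitude φ₁ = 1.364673 rad; initial bearing θ = 4.520403 rad.
Destination latitude: φ₂ = arcsin( sin φ₁ cos δ + cos φ₁ sin δ cos θ ) = arcsin(0.725591) = 46.52°.
Then Δλ = atan2(-0.128938, 0.056656) = -1.156786 rad, from sin θ sin δ cos φ₁ over cos δ − sin φ₁ sin φ₂.
λ₂ = -82.56° + -66.28° = -148.84°.

latitude 46.52°, longitude -148.84°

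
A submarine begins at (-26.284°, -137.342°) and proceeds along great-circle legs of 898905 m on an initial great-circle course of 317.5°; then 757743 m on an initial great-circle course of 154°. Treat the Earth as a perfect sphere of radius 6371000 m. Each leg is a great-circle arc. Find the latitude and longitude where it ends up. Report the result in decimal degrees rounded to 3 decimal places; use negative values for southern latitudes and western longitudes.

Apply the spherical direct solution leg by leg, carrying full precision between legs.
Leg 1: from (-26.284°, -137.342°), δ = 898905/6371000 = 0.141093 rad, θ = 317.5° → φ = -20.210°, λ = -143.152°.
Leg 2: from (-20.210°, -143.152°), δ = 757743/6371000 = 0.118936 rad, θ = 154° → φ = -26.302°, λ = -139.826°.

latitude -26.302°, longitude -139.826°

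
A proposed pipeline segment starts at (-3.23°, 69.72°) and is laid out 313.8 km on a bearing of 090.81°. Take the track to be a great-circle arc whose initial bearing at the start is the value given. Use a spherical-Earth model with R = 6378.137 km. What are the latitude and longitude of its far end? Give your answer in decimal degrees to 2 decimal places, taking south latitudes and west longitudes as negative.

latitude -3.27°, longitude 72.54°

Angular distance δ = d/R = 313.8 / 6378.137 = 0.049199 rad.
With φ₁ = -3.23° = -0.056374 rad and θ = 90.81° = 1.584933 rad:
Applying the spherical law of cosines for sides, sin φ₂ = sin φ₁ cos δ + cos φ₁ sin δ cos θ = -0.056970, so φ₂ = -3.27°.
For the longitude increment, Δλ = atan2( sin θ sin δ cos φ₁, cos δ − sin φ₁ sin φ₂ ) = atan2(0.049096, 0.995580) = 2.82°.
λ₂ = 69.72° + 2.82° = 72.54°.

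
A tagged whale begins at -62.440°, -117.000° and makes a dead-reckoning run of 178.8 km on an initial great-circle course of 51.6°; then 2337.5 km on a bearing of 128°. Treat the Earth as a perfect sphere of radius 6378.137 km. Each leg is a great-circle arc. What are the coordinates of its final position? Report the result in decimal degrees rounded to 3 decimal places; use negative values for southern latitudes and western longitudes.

latitude -67.722°, longitude -66.221°

Apply the spherical direct solution leg by leg, carrying full precision between legs.
Leg 1: from (-62.440°, -117.000°), δ = 178.8/6378.137 = 0.028033 rad, θ = 51.6° → φ = -61.417°, λ = -114.368°.
Leg 2: from (-61.417°, -114.368°), δ = 2337.5/6378.137 = 0.366486 rad, θ = 128° → φ = -67.722°, λ = -66.221°.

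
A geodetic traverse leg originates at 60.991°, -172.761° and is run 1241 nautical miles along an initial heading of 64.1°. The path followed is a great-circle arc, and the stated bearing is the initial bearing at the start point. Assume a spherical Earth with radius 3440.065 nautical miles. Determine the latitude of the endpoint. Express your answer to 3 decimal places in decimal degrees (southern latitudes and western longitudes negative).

latitude 63.255°

The arc subtends δ = 1241/3440.065 = 0.360749 rad at the centre.
With φ₁ = 60.991° = 1.064494 rad and θ = 64.1° = 1.118756 rad:
Applying the spherical law of cosines for sides, sin φ₂ = sin φ₁ cos δ + cos φ₁ sin δ cos θ = 0.893021, so φ₂ = 63.255°.
Δλ = atan2( sin θ sin δ cos φ₁ , cos δ − sin φ₁ sin φ₂ ) = atan2(0.153981, 0.154647) = 0.783240 rad = 44.876°.
Hence λ₂ = -172.761° + 44.876° = -127.885°.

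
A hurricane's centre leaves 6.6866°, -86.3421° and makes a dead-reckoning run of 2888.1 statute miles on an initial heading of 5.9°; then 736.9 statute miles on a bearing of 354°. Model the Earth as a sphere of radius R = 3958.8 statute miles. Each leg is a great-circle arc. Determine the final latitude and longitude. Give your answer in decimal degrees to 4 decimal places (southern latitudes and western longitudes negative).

latitude 58.7743°, longitude -82.5826°

Apply the spherical direct solution leg by leg, carrying full precision between legs.
Leg 1: from (6.6866°, -86.3421°), δ = 2888.1/3958.8 = 0.729539 rad, θ = 5.9° → φ = 48.1839°, λ = -80.4440°.
Leg 2: from (48.1839°, -80.4440°), δ = 736.9/3958.8 = 0.186142 rad, θ = 354° → φ = 58.7743°, λ = -82.5826°.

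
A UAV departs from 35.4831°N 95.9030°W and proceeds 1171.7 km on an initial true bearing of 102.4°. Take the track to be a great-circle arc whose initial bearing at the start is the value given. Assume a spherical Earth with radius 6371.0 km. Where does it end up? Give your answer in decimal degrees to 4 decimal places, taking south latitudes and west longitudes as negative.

latitude 32.5950°, longitude -83.6634°

Angular distance δ = d/R = 1171.7 / 6371 = 0.183911 rad.
With φ₁ = 35.4831° = 0.619297 rad and θ = 102.4° = 1.787217 rad:
Destination latitude: φ₂ = arcsin( sin φ₁ cos δ + cos φ₁ sin δ cos θ ) = arcsin(0.538697) = 32.5950°.
For the longitude increment, Δλ = atan2( sin θ sin δ cos φ₁, cos δ − sin φ₁ sin φ₂ ) = atan2(0.145440, 0.670442) = 12.2396°.
λ₂ = λ₁ + Δλ = -83.6634°.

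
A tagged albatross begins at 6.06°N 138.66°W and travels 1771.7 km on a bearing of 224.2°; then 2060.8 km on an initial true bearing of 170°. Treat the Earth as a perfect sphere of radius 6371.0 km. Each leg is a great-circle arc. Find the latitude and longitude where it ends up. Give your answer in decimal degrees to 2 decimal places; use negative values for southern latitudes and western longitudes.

latitude -23.64°, longitude -146.29°

Apply the spherical direct solution leg by leg, carrying full precision between legs.
Leg 1: from (6.06°, -138.66°), δ = 1771.7/6371 = 0.278088 rad, θ = 224.2° → φ = -5.40°, λ = -149.74°.
Leg 2: from (-5.40°, -149.74°), δ = 2060.8/6371 = 0.323466 rad, θ = 170° → φ = -23.64°, λ = -146.29°.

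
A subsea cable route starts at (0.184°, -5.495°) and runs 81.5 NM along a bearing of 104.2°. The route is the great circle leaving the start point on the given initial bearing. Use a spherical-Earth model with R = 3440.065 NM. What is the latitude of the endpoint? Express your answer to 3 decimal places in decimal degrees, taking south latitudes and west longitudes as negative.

latitude -0.149°

δ = 81.5/3440.065 = 0.023691 rad (1.3574°).
Start latitude φ₁ = 0.003211 rad; initial bearing θ = 1.818633 rad.
Destination latitude: φ₂ = arcsin( sin φ₁ cos δ + cos φ₁ sin δ cos θ ) = arcsin(-0.002601) = -0.149°.
Then Δλ = atan2(0.022965, 0.999728) = 0.022967 rad, from sin θ sin δ cos φ₁ over cos δ − sin φ₁ sin φ₂.
Hence λ₂ = -5.495° + 1.316° = -4.179°.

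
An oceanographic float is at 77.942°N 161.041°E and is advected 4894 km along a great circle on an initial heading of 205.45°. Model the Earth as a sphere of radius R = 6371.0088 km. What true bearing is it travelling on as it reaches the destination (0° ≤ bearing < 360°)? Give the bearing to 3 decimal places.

δ = 4894/6371.0088 = 0.768167 rad (44.0127°).
With φ₁ = 77.942° = 1.360345 rad and θ = 205.45° = 3.585779 rad:
Destination latitude: φ₂ = arcsin( sin φ₁ cos δ + cos φ₁ sin δ cos θ ) = arcsin(0.572254) = 34.908°.
For the longitude increment, Δλ = atan2( sin θ sin δ cos φ₁, cos δ − sin φ₁ sin φ₂ ) = atan2(-0.062374, 0.159557) = -21.351°.
λ₂ = λ₁ + Δλ = 139.690°.
The forward bearing on arrival equals the back-azimuth from the destination plus 180°.
Back-azimuth from P₂ (34.908°, 139.690°) to P₁ (77.942°, 161.041°), with Δλ' = λ₁ − λ₂ = 21.351°: atan2( sin Δλ' cos φ₁ , cos φ₂ sin φ₁ − sin φ₂ cos φ₁ cos Δλ' ) = 6.284°.
Final bearing = (6.284° + 180°) mod 360° = 186.284°.

final bearing 186.284°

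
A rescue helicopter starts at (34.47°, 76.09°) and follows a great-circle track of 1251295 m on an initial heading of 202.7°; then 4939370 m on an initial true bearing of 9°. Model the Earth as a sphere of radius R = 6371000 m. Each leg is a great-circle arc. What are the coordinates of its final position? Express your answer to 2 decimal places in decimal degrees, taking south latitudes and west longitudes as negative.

latitude 67.22°, longitude 87.79°

Apply the spherical direct solution leg by leg, carrying full precision between legs.
Leg 1: from (34.47°, 76.09°), δ = 1251295/6371000 = 0.196405 rad, θ = 202.7° → φ = 24.00°, λ = 71.36°.
Leg 2: from (24.00°, 71.36°), δ = 4939370/6371000 = 0.775290 rad, θ = 9° → φ = 67.22°, λ = 87.79°.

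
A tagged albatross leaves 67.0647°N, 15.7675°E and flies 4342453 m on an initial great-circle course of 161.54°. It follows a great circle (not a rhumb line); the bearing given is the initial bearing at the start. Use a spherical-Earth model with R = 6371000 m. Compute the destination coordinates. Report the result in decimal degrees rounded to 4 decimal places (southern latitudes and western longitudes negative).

latitude 28.8351°, longitude 28.9311°

The arc subtends δ = 4342453/6371000 = 0.681597 rad at the centre.
With φ₁ = 67.0647° = 1.170500 rad and θ = 161.54° = 2.819405 rad:
sin φ₂ = sin φ₁ cos δ + cos φ₁ sin δ cos θ = (0.920945)(0.776568) + (0.389691)(0.630034)(-0.948545) = 0.482291
φ₂ = asin(0.482291) = 0.503268 rad = 28.8351°.
Δλ = atan2( sin θ sin δ cos φ₁ , cos δ − sin φ₁ sin φ₂ ) = atan2(0.077742, 0.332404) = 0.229748 rad = 13.1636°.
λ₂ = λ₁ + Δλ = 28.9311°.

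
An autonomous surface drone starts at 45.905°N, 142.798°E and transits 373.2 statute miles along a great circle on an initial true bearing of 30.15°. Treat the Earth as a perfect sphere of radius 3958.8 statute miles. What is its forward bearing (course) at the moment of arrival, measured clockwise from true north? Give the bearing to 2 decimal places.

final bearing 33.33°

The arc subtends δ = 373.2/3958.8 = 0.094271 rad at the centre.
With φ₁ = 45.905° = 0.801193 rad and θ = 30.15° = 0.526217 rad:
Applying the spherical law of cosines for sides, sin φ₂ = sin φ₁ cos δ + cos φ₁ sin δ cos θ = 0.771638, so φ₂ = 50.501°.
Then Δλ = atan2(0.032899, 0.441379) = 0.074399 rad, from sin θ sin δ cos φ₁ over cos δ − sin φ₁ sin φ₂.
Hence λ₂ = 142.798° + 4.263° = 147.061°.
The forward bearing on arrival equals the back-azimuth from the destination plus 180°.
Back-azimuth from P₂ (50.50°, 147.06°) to P₁ (45.91°, 142.80°), with Δλ' = λ₁ − λ₂ = -4.26°: atan2( sin Δλ' cos φ₁ , cos φ₂ sin φ₁ − sin φ₂ cos φ₁ cos Δλ' ) = 213.33°.
Final bearing = (213.33° + 180°) mod 360° = 33.33°.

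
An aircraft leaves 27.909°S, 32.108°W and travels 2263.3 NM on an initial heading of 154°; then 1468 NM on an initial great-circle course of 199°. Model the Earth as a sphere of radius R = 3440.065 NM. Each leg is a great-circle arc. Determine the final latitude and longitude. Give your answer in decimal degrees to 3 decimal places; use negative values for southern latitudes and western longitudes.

latitude -78.981°, longitude -45.703°

Apply the spherical direct solution leg by leg, carrying full precision between legs.
Leg 1: from (-27.909°, -32.108°), δ = 2263.3/3440.065 = 0.657924 rad, θ = 154° → φ = -58.874°, λ = -0.872°.
Leg 2: from (-58.874°, -0.872°), δ = 1468/3440.065 = 0.426736 rad, θ = 199° → φ = -78.981°, λ = -45.703°.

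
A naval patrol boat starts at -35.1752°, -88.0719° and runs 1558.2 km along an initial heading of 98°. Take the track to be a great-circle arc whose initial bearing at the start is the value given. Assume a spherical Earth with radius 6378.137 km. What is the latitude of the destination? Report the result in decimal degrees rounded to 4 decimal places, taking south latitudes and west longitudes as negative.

latitude -35.9082°

The arc subtends δ = 1558.2/6378.137 = 0.244303 rad at the centre.
With φ₁ = -35.1752° = -0.613923 rad and θ = 98° = 1.710423 rad:
sin φ₂ = sin φ₁ cos δ + cos φ₁ sin δ cos θ = (-0.576079)(0.970306) + (0.817394)(0.241880)(-0.139173) = -0.586489
φ₂ = asin(-0.586489) = -0.626717 rad = -35.9082°.
Δλ = atan2( sin θ sin δ cos φ₁ , cos δ − sin φ₁ sin φ₂ ) = atan2(0.195788, 0.632443) = 0.300217 rad = 17.2011°.
λ₂ = -88.0719° + 17.2011° = -70.8708°.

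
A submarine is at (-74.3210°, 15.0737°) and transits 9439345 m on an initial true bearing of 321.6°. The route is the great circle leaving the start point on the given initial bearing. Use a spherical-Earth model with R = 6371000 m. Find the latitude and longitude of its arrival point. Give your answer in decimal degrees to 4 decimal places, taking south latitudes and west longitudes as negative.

latitude 7.1921°, longitude -23.5047°

Central angle δ = d/R = 1.481611 rad.
With φ₁ = -74.3210° = -1.297146 rad and θ = 321.6° = 5.612979 rad:
Applying the spherical law of cosines for sides, sin φ₂ = sin φ₁ cos δ + cos φ₁ sin δ cos θ = 0.125197, so φ₂ = 7.1921°.
For the longitude increment, Δλ = atan2( sin θ sin δ cos φ₁, cos δ − sin φ₁ sin φ₂ ) = atan2(-0.167197, 0.209605) = -38.5784°.
λ₂ = 15.0737° + -38.5784° = -23.5047°.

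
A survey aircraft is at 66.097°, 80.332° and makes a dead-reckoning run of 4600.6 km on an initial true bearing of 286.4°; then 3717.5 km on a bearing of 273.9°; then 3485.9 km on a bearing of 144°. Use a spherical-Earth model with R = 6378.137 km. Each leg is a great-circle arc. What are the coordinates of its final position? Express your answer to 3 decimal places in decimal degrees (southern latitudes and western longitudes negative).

Apply the spherical direct solution leg by leg, carrying full precision between legs.
Leg 1: from (66.097°, 80.332°), δ = 4600.6/6378.137 = 0.721308 rad, θ = 286.4° → φ = 49.648°, λ = 2.259°.
Leg 2: from (49.648°, 2.259°), δ = 3717.5/6378.137 = 0.582850 rad, θ = 273.9° → φ = 41.338°, λ = -44.742°.
Leg 3: from (41.338°, -44.742°), δ = 3485.9/6378.137 = 0.546539 rad, θ = 144° → φ = 14.394°, λ = -26.357°.

latitude 14.394°, longitude -26.357°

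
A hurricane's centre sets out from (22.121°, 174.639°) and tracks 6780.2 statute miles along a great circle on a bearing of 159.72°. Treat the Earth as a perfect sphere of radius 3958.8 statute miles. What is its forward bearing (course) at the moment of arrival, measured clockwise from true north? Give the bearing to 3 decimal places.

final bearing 127.892°

Central angle δ = d/R = 1.712691 rad.
Start latitude φ₁ = 0.386084 rad; initial bearing θ = 2.787640 rad.
Destination latitude: φ₂ = arcsin( sin φ₁ cos δ + cos φ₁ sin δ cos θ ) = arcsin(-0.913484) = -65.991°.
Then Δλ = atan2(0.317868, 0.202566) = 1.003425 rad, from sin θ sin δ cos φ₁ over cos δ − sin φ₁ sin φ₂.
λ₂ = 174.639° + 57.492° = 232.131°, normalized to (−180°, 180°] → -127.869°.
The forward bearing on arrival equals the back-azimuth from the destination plus 180°.
Back-azimuth from P₂ (-65.991°, -127.869°) to P₁ (22.121°, 174.639°), with Δλ' = λ₁ − λ₂ = 302.508°: atan2( sin Δλ' cos φ₁ , cos φ₂ sin φ₁ − sin φ₂ cos φ₁ cos Δλ' ) = 307.892°.
Final bearing = (307.892° + 180°) mod 360° = 127.892°.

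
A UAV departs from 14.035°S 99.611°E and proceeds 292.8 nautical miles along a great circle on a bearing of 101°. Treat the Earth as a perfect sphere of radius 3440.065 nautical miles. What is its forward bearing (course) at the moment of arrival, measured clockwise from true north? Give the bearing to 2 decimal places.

The arc subtends δ = 292.8/3440.065 = 0.085115 rad at the centre.
Start latitude φ₁ = -0.244957 rad; initial bearing θ = 1.762783 rad.
Destination latitude: φ₂ = arcsin( sin φ₁ cos δ + cos φ₁ sin δ cos θ ) = arcsin(-0.257373) = -14.914°.
Δλ = atan2( sin θ sin δ cos φ₁ , cos δ − sin φ₁ sin φ₂ ) = atan2(0.080959, 0.933963) = 0.086467 rad = 4.954°.
λ₂ = λ₁ + Δλ = 104.565°.
The forward bearing on arrival equals the back-azimuth from the destination plus 180°.
Back-azimuth from P₂ (-14.91°, 104.57°) to P₁ (-14.04°, 99.61°), with Δλ' = λ₁ − λ₂ = -4.95°: atan2( sin Δλ' cos φ₁ , cos φ₂ sin φ₁ − sin φ₂ cos φ₁ cos Δλ' ) = 279.76°.
Final bearing = (279.76° + 180°) mod 360° = 99.76°.

final bearing 99.76°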